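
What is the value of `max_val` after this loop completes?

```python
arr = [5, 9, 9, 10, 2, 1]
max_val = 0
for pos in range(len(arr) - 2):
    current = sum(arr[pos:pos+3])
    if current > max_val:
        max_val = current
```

Max sum of 3-element window in [5, 9, 9, 10, 2, 1]
`max_val` takes the values: 0 → 23 → 28

Answer: 28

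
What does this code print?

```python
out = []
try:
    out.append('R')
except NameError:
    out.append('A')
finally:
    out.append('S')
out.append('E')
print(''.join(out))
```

Execution trace: 'R' (try body, no exception) → 'S' (finally) → 'E' (after the try/except). Output: RSE

Answer: RSE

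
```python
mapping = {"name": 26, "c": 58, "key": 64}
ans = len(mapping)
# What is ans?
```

Trace:
`mapping = {"name": 26, "c": 58, "key": 64}` → mapping = {'name': 26, 'c': 58, 'key': 64}
`ans = len(mapping)` → ans = 3
So ans = 3

Answer: 3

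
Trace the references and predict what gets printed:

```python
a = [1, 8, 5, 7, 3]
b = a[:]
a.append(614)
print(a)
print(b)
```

Key concept: slice [:] creates copy.
Step by step:
`a = [1, 8, 5, 7, 3]` → a = [1, 8, 5, 7, 3]
`b = a[:]` → b = [1, 8, 5, 7, 3]
`a.append(614)` → a = [1, 8, 5, 7, 3, 614]
`print(a)` → prints [1, 8, 5, 7, 3, 614]
`print(b)` → prints [1, 8, 5, 7, 3]

Answer:
[1, 8, 5, 7, 3, 614]
[1, 8, 5, 7, 3]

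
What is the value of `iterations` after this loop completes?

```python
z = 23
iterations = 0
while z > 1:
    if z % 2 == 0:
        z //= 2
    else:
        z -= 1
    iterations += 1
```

Steps to reduce 23 to 1
`iterations` takes the values: 0 → 1 → 2 → 3 → 4 → 5 → 6 → 7

Answer: 7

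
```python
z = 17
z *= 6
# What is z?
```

Trace:
`z = 17` → z = 17
`z *= 6` → z = 102
So z = 102

Answer: 102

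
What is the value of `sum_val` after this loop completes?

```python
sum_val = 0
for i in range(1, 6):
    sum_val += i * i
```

Sum of squares 1² to 5² = 55
`sum_val` takes the values: 0 → 1 → 5 → 14 → 30 → 55

Answer: 55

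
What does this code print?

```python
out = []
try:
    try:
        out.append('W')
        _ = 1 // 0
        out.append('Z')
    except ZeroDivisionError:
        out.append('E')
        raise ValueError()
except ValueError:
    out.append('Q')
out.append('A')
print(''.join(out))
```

Execution trace: 'W' (inner try body) → 'E' (inner except ZeroDivisionError) → 'Q' (outer except ValueError) → 'A' (after the try/except). Output: WEQA

Answer: WEQA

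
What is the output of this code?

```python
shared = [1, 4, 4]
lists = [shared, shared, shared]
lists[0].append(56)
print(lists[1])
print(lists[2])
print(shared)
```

Key concept: list of same reference.
Step by step:
`shared = [1, 4, 4]` → shared = [1, 4, 4]
`lists = [shared, shared, shared]` → lists = [[1, 4, 4], [1, 4, 4], [1, 4, 4]]
`lists[0].append(56)` → shared = [1, 4, 4, 56]; lists = [[1, 4, 4, 56], [1, 4, 4, 56], [1, 4, 4, 56]]
`print(lists[1])` → prints [1, 4, 4, 56]
`print(lists[2])` → prints [1, 4, 4, 56]
`print(shared)` → prints [1, 4, 4, 56]

Answer:
[1, 4, 4, 56]
[1, 4, 4, 56]
[1, 4, 4, 56]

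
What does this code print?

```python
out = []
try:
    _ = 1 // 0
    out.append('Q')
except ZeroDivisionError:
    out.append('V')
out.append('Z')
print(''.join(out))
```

Execution trace: 'V' (except ZeroDivisionError) → 'Z' (after the try/except). Output: VZ

Answer: VZ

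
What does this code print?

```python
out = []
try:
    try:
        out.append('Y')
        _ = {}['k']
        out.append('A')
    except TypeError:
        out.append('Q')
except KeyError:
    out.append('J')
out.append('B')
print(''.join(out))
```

Execution trace: 'Y' (try body) → 'J' (outer except KeyError) → 'B' (after the try/except). Output: YJB

Answer: YJB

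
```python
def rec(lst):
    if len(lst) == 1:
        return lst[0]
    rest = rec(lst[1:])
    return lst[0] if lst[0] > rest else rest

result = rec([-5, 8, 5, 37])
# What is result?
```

Recursive max over [-5, 8, 5, 37] = 37

Answer: 37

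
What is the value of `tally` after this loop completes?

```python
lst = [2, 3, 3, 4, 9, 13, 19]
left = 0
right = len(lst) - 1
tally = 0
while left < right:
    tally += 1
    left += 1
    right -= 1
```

Iterations until pointers meet (list length 7)
`tally` takes the values: 0 → 1 → 2 → 3

Answer: 3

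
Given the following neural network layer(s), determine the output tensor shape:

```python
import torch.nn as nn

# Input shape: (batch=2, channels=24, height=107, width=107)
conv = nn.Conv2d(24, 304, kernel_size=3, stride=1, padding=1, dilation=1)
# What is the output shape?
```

Input: (2, 24, 107, 107) -> Output: (2, 304, 107, 107)

Answer: (2, 304, 107, 107)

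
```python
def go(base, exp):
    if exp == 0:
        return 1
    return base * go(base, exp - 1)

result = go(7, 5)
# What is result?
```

go(7, 5) = 7 * 7 * 7 * 7 * 7 = 16807

Answer: 16807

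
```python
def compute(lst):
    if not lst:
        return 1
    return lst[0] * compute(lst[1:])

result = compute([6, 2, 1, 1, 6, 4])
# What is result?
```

Product over [6, 2, 1, 1, 6, 4] = 6 * 2 * 1 * 1 * 6 * 4 = 288

Answer: 288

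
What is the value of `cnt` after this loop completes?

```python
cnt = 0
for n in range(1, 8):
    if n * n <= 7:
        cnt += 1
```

Count numbers where n² ≤ 7
`cnt` takes the values: 0 → 1 → 2

Answer: 2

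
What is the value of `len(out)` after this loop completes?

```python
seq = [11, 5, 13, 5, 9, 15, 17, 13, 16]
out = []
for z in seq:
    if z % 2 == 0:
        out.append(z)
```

Count even numbers in [11, 5, 13, 5, 9, 15, 17, 13, 16]
`out` takes the values: [] → [16]
So `len(out)` = 1

Answer: 1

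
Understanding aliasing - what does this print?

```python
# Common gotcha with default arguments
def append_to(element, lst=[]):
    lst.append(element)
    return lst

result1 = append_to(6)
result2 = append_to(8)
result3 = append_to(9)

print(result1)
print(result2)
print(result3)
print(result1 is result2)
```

Key concept: mutable default argument gotcha.
Step by step:
`result1 = append_to(6)` → result1 = [6]
`result2 = append_to(8)` → result1 = [6, 8] (same object as result2); result2 = [6, 8] (same object as result1)
`result3 = append_to(9)` → result1 = [6, 8, 9] (same object as result2, result3); result2 = [6, 8, 9] (same object as result1, result3); result3 = [6, 8, 9] (same object as result1, result2)
`print(result1)` → prints [6, 8, 9]
`print(result2)` → prints [6, 8, 9]
`print(result3)` → prints [6, 8, 9]
`print(result1 is result2)` → prints True

Answer:
[6, 8, 9]
[6, 8, 9]
[6, 8, 9]
True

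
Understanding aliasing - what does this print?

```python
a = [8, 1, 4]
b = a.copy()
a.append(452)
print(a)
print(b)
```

Key concept: list.copy() creates independent copy.
Step by step:
`a = [8, 1, 4]` → a = [8, 1, 4]
`b = a.copy()` → b = [8, 1, 4]
`a.append(452)` → a = [8, 1, 4, 452]
`print(a)` → prints [8, 1, 4, 452]
`print(b)` → prints [8, 1, 4]

Answer:
[8, 1, 4, 452]
[8, 1, 4]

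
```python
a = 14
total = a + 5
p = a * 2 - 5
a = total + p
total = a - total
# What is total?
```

Trace:
`a = 14` → a = 14
`total = a + 5` → total = 19
`p = a * 2 - 5` → p = 23
`a = total + p` → a = 42
`total = a - total` → total = 23
So total = 23

Answer: 23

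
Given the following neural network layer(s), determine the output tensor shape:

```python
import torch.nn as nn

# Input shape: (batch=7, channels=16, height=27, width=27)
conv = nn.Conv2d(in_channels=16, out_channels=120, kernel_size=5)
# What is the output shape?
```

Input: (7, 16, 27, 27) -> Output: (7, 120, 23, 23)

Answer: (7, 120, 23, 23)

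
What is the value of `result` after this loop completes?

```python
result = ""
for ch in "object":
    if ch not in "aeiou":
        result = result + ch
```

Remove vowels from 'object'
`result` takes the values: "" → "b" → "bj" → "bjc" → "bjct"

Answer: "bjct"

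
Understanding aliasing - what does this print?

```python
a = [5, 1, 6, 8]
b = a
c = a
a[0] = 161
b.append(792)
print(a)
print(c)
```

Key concept: multiple aliases.
Step by step:
`a = [5, 1, 6, 8]` → a = [5, 1, 6, 8]
`b = a` → b = [5, 1, 6, 8] (same object as a)
`c = a` → c = [5, 1, 6, 8] (same object as a, b)
`a[0] = 161` → a = [161, 1, 6, 8] (same object as b, c); b = [161, 1, 6, 8] (same object as a, c); c = [161, 1, 6, 8] (same object as a, b)
`b.append(792)` → a = [161, 1, 6, 8, 792] (same object as b, c); b = [161, 1, 6, 8, 792] (same object as a, c); c = [161, 1, 6, 8, 792] (same object as a, b)
`print(a)` → prints [161, 1, 6, 8, 792]
`print(c)` → prints [161, 1, 6, 8, 792]

Answer:
[161, 1, 6, 8, 792]
[161, 1, 6, 8, 792]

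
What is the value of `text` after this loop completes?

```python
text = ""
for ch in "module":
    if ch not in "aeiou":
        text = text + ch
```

Remove vowels from 'module'
`text` takes the values: "" → "m" → "md" → "mdl"

Answer: "mdl"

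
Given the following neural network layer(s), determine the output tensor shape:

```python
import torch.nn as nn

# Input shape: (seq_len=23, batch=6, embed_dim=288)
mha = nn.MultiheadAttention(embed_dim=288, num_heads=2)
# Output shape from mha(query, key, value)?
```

Input: (23, 6, 288) -> Output: (23, 6, 288)

Answer: (23, 6, 288)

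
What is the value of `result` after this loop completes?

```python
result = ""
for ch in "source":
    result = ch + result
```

Reverse 'source'
`result` takes the values: "" → "s" → "os" → "uos" → "ruos" → "cruos" → "ecruos"

Answer: "ecruos"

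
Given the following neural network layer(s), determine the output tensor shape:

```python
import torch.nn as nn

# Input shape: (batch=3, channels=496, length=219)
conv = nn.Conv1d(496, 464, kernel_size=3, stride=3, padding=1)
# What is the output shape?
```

Input: (3, 496, 219) -> Output: (3, 464, 73)

Answer: (3, 464, 73)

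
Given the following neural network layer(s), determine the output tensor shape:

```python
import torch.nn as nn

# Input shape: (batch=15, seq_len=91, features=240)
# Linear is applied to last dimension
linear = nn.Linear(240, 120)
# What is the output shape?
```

Input: (15, 91, 240) -> Output: (15, 91, 120)

Answer: (15, 91, 120)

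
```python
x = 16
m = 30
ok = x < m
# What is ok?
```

Trace:
`x = 16` → x = 16
`m = 30` → m = 30
`ok = x < m` → ok = True
So ok = True

Answer: True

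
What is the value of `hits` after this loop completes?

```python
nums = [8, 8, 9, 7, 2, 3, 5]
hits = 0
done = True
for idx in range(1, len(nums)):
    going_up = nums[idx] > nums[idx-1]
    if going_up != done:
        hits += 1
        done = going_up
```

Count direction changes in [8, 8, 9, 7, 2, 3, 5]
`hits` takes the values: 0 → 1 → 2 → 3 → 4

Answer: 4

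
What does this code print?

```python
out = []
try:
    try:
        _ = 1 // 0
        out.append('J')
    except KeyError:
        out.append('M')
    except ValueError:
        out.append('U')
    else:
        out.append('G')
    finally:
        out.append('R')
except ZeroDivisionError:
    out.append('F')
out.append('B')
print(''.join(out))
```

Execution trace: 'R' (finally) → 'F' (outer except ZeroDivisionError) → 'B' (after the try/except). Output: RFB

Answer: RFB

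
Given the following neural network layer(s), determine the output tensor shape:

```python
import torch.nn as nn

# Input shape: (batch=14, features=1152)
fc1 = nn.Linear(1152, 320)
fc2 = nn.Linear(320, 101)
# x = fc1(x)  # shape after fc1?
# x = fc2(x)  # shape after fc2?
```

Input: (14, 1152) -> after fc1: (14, 320) -> Output: (14, 101)

Answer: (14, 101)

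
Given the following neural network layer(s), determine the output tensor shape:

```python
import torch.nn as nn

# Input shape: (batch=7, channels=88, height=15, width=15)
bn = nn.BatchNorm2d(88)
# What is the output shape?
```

Input: (7, 88, 15, 15) -> Output: (7, 88, 15, 15)

Answer: (7, 88, 15, 15)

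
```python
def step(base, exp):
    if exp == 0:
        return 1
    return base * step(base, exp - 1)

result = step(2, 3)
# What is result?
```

step(2, 3) = 2 * 2 * 2 = 8

Answer: 8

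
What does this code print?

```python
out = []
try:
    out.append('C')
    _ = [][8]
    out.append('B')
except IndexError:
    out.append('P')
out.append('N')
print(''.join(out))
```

Execution trace: 'C' (try body) → 'P' (except IndexError) → 'N' (after the try/except). Output: CPN

Answer: CPN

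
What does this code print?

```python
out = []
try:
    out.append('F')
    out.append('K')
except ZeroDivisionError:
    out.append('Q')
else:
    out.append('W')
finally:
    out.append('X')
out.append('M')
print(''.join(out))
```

Execution trace: 'F' (try body) → 'K' (try body, no exception) → 'W' (else) → 'X' (finally) → 'M' (after the try/except). Output: FKWXM

Answer: FKWXM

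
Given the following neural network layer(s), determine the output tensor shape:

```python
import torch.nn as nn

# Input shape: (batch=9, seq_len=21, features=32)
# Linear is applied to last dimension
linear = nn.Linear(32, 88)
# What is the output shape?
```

Input: (9, 21, 32) -> Output: (9, 21, 88)

Answer: (9, 21, 88)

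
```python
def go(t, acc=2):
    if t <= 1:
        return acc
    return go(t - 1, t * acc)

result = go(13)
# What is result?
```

Accumulator trace (n, acc): (13, 2) -> (12, 26) -> (11, 312) -> (10, 3432) -> (9, 34320) -> (8, 308880) -> (7, 2471040) -> (6, 17297280) -> (5, 103783680) -> (4, 518918400) -> (3, 2075673600) -> (2, 6227020800) -> (1, 12454041600) -> return 12454041600

Answer: 12454041600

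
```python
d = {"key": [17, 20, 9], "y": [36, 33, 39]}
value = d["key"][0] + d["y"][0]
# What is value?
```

Trace:
`d = {"key": [17, 20, 9], "y": [36, 33, 39]}` → d = {'key': [17, 20, 9], 'y': [36, 33, 39]}
`value = d["key"][0] + d["y"][0]` → value = 53
So value = 53

Answer: 53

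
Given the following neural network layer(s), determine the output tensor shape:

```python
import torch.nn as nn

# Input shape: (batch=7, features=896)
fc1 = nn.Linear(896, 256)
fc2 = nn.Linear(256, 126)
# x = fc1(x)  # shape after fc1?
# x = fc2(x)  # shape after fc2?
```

Input: (7, 896) -> after fc1: (7, 256) -> Output: (7, 126)

Answer: (7, 126)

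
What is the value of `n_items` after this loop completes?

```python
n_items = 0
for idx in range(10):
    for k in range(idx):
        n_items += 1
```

Triangle number: 0+1+2+...+9
`n_items` takes the values: 0 → 1 → 2 → 3 → 4 → 5 → 6 → 7 → 8 → 9 → 10 → 11 → 12 → 13 → 14 → 15 → 16 → 17 → 18 → 19 → 20 → 21 → 22 → 23 → 24 → 25 → 26 → 27 → 28 → 29 → … → 41 → 42 → 43 → 44 → 45

Answer: 45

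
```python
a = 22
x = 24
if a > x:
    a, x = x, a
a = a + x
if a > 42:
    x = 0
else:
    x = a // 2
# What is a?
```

Trace:
`a = 22` → a = 22
`x = 24` → x = 24
`if a > x: ...` → a > x is False → no variable changes
`a = a + x` → a = 46
`if a > 42: ...` → a > 42 is True → x = 0
So a = 46

Answer: 46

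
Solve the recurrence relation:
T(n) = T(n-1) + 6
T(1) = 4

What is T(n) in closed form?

Unrolling: T(n) = T(1) + 6·(n-1) = 4 + 6(n-1) = 6n - 2.

Answer: T(n) = 6n - 2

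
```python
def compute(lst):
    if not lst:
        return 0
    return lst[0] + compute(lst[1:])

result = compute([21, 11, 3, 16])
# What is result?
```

21 + 11 + 3 + 16 + 0 = 51

Answer: 51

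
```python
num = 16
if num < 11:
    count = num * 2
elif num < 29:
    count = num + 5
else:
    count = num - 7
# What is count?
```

Trace:
`num = 16` → num = 16
`if num < 11: ...` → num < 11 is False, num < 29 is True → count = 21
So count = 21

Answer: 21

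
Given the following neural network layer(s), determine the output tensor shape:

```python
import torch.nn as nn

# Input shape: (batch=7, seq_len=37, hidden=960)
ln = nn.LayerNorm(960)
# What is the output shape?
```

Input: (7, 37, 960) -> Output: (7, 37, 960)

Answer: (7, 37, 960)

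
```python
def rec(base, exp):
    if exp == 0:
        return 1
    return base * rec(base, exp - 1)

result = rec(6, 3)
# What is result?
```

rec(6, 3) = 6 * 6 * 6 = 216

Answer: 216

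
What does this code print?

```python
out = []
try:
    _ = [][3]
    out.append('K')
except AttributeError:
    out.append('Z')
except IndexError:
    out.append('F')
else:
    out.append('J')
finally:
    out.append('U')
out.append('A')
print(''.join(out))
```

Execution trace: 'F' (except IndexError) → 'U' (finally) → 'A' (after the try/except). Output: FUA

Answer: FUA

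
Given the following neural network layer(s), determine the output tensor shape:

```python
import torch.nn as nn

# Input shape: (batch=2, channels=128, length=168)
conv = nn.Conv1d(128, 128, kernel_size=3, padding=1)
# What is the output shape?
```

Input: (2, 128, 168) -> Output: (2, 128, 168)

Answer: (2, 128, 168)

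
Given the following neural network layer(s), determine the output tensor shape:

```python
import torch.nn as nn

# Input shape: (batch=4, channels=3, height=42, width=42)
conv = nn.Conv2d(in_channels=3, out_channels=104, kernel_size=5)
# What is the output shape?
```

Input: (4, 3, 42, 42) -> Output: (4, 104, 38, 38)

Answer: (4, 104, 38, 38)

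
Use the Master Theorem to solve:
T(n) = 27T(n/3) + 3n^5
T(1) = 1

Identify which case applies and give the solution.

a=27, b=3, f(n)=3n^5. log_3(27) = 3. Since c=5 > 3 and the regularity condition holds (27(n/3)^5 = (27/3^5)n^5 with 27/3^5 < 1), Case 3 applies: T(n) = Θ(f(n)) = O(n^5).

Answer: O(n^5) - Case 3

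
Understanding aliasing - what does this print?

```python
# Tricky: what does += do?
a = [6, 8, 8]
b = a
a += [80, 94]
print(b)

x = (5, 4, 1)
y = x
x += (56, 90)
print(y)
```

Key concept: += behavior differs for mutable vs immutable.
Step by step:
`a = [6, 8, 8]` → a = [6, 8, 8]
`b = a` → b = [6, 8, 8] (same object as a)
`a += [80, 94]` → a = [6, 8, 8, 80, 94] (same object as b); b = [6, 8, 8, 80, 94] (same object as a)
`print(b)` → prints [6, 8, 8, 80, 94]
`x = (5, 4, 1)` → x = (5, 4, 1)
`y = x` → y = (5, 4, 1)
`x += (56, 90)` → x = (5, 4, 1, 56, 90)
`print(y)` → prints (5, 4, 1)

Answer:
[6, 8, 8, 80, 94]
(5, 4, 1)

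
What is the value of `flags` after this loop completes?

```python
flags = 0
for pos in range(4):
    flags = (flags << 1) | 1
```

Build 4 consecutive 1-bits: 0b1111
`flags` takes the values: 0 → 1 → 3 → 7 → 15

Answer: 15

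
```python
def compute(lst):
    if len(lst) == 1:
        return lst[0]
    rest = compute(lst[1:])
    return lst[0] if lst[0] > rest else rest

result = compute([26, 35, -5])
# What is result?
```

Recursive max over [26, 35, -5] = 35

Answer: 35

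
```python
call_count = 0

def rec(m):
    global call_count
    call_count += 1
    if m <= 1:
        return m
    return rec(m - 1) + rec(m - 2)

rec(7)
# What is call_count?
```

Calls(m) = 1 + Calls(m-1) + Calls(m-2); Calls(0)=Calls(1)=1. For m=7 this gives 41.

Answer: 41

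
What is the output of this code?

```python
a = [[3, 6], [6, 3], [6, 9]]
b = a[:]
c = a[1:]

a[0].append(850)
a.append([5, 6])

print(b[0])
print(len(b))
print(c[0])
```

Key concept: slice with nested mutation.
Step by step:
`a = [[3, 6], [6, 3], [6, 9]]` → a = [[3, 6], [6, 3], [6, 9]]
`b = a[:]` → b = [[3, 6], [6, 3], [6, 9]]
`c = a[1:]` → c = [[6, 3], [6, 9]]
`a[0].append(850)` → a = [[3, 6, 850], [6, 3], [6, 9]]; b = [[3, 6, 850], [6, 3], [6, 9]]
`a.append([5, 6])` → a = [[3, 6, 850], [6, 3], [6, 9], [5, 6]]
`print(b[0])` → prints [3, 6, 850]
`print(len(b))` → prints 3
`print(c[0])` → prints [6, 3]

Answer:
[3, 6, 850]
3
[6, 3]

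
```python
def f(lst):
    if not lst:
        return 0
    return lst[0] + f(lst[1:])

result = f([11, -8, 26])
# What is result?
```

11 + (-8) + 26 + 0 = 29

Answer: 29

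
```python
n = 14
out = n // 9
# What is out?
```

Trace:
`n = 14` → n = 14
`out = n // 9` → out = 1
So out = 1

Answer: 1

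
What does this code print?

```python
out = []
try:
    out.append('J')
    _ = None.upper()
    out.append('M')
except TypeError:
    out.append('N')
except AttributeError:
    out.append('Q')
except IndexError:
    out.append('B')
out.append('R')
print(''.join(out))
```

Execution trace: 'J' (try body) → 'Q' (except AttributeError) → 'R' (after the try/except). Output: JQR

Answer: JQR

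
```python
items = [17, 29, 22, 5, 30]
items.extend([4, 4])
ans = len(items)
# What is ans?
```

Trace:
`items = [17, 29, 22, 5, 30]` → items = [17, 29, 22, 5, 30]
`items.extend([4, 4])` → items = [17, 29, 22, 5, 30, 4, 4]
`ans = len(items)` → ans = 7
So ans = 7

Answer: 7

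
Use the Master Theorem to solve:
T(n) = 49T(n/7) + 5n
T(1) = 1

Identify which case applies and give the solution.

a=49, b=7, f(n)=5n. log_7(49) = 2. Since c=1 < 2, Case 1 applies: T(n) = Θ(n^log_b(a)) = O(n^2).

Answer: O(n^2) - Case 1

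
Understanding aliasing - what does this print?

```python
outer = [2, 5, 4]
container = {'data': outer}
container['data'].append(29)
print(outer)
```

Key concept: dict holds reference to list.
Step by step:
`outer = [2, 5, 4]` → outer = [2, 5, 4]
`container = {'data': outer}` → container = {'data': [2, 5, 4]}
`container['data'].append(29)` → outer = [2, 5, 4, 29]; container = {'data': [2, 5, 4, 29]}
`print(outer)` → prints [2, 5, 4, 29]

Answer: [2, 5, 4, 29]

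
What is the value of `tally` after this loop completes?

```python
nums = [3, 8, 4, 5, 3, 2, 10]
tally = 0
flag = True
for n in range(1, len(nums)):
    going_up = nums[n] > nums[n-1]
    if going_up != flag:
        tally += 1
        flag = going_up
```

Count direction changes in [3, 8, 4, 5, 3, 2, 10]
`tally` takes the values: 0 → 1 → 2 → 3 → 4

Answer: 4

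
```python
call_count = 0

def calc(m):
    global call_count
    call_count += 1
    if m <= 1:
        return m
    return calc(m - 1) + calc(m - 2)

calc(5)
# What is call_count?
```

Calls(m) = 1 + Calls(m-1) + Calls(m-2); Calls(0)=Calls(1)=1. For m=5 this gives 15.

Answer: 15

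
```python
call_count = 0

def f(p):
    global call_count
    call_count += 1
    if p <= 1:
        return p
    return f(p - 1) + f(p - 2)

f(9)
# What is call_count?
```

Calls(p) = 1 + Calls(p-1) + Calls(p-2); Calls(0)=Calls(1)=1. For p=9 this gives 109.

Answer: 109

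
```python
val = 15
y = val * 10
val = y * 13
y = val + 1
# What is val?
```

Trace:
`val = 15` → val = 15
`y = val * 10` → y = 150
`val = y * 13` → val = 1950
`y = val + 1` → y = 1951
So val = 1950

Answer: 1950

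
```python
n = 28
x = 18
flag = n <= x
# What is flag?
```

Trace:
`n = 28` → n = 28
`x = 18` → x = 18
`flag = n <= x` → flag = False
So flag = False

Answer: False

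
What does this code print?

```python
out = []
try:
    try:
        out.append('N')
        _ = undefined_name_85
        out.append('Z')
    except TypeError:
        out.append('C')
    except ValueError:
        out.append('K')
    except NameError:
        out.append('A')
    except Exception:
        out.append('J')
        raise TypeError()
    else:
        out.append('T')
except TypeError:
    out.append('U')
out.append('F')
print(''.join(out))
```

Execution trace: 'N' (inner try body) → 'A' (inner except NameError) → 'F' (after the try/except). Output: NAF

Answer: NAF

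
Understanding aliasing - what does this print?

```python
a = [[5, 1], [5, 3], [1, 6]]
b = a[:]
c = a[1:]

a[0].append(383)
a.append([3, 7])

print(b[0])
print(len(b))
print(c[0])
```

Key concept: slice with nested mutation.
Step by step:
`a = [[5, 1], [5, 3], [1, 6]]` → a = [[5, 1], [5, 3], [1, 6]]
`b = a[:]` → b = [[5, 1], [5, 3], [1, 6]]
`c = a[1:]` → c = [[5, 3], [1, 6]]
`a[0].append(383)` → a = [[5, 1, 383], [5, 3], [1, 6]]; b = [[5, 1, 383], [5, 3], [1, 6]]
`a.append([3, 7])` → a = [[5, 1, 383], [5, 3], [1, 6], [3, 7]]
`print(b[0])` → prints [5, 1, 383]
`print(len(b))` → prints 3
`print(c[0])` → prints [5, 3]

Answer:
[5, 1, 383]
3
[5, 3]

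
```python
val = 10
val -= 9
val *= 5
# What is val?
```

Trace:
`val = 10` → val = 10
`val -= 9` → val = 1
`val *= 5` → val = 5
So val = 5

Answer: 5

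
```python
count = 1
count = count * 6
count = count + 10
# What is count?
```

Trace:
`count = 1` → count = 1
`count = count * 6` → count = 6
`count = count + 10` → count = 16
So count = 16

Answer: 16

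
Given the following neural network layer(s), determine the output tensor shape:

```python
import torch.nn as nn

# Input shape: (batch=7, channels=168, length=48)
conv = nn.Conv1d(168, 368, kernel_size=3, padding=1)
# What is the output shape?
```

Input: (7, 168, 48) -> Output: (7, 368, 48)

Answer: (7, 368, 48)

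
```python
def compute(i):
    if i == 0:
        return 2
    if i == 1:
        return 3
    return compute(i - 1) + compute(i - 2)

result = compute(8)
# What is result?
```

Build up from base cases: compute(0)=2, compute(1)=3, compute(2)=5, compute(3)=8, compute(4)=13, compute(5)=21, compute(6)=34, ..., compute(8)=89

Answer: 89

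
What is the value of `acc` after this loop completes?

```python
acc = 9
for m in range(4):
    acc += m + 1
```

Start at 9, add 1 to 4 = 19
`acc` takes the values: 9 → 10 → 12 → 15 → 19

Answer: 19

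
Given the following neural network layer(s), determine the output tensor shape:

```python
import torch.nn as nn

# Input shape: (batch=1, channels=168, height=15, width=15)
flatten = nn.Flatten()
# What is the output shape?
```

Input: (1, 168, 15, 15) -> Output: (1, 37800)

Answer: (1, 37800)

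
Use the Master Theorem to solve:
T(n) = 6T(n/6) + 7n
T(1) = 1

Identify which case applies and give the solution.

a=6, b=6, f(n)=7n. log_6(6) = 1. Since c=1 = 1, Case 2 applies: T(n) = Θ(n^log_b(a) · log n) = O(n log n).

Answer: O(n log n) - Case 2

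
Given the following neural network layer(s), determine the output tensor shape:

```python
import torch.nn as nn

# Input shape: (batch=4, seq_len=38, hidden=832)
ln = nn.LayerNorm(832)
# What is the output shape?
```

Input: (4, 38, 832) -> Output: (4, 38, 832)

Answer: (4, 38, 832)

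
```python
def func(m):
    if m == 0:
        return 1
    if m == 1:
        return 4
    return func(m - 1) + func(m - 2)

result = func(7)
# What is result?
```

Build up from base cases: func(0)=1, func(1)=4, func(2)=5, func(3)=9, func(4)=14, func(5)=23, func(6)=37, ..., func(7)=60

Answer: 60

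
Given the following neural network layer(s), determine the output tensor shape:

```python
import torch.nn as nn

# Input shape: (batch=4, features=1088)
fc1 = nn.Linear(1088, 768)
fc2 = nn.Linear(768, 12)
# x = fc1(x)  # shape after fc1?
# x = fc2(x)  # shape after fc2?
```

Input: (4, 1088) -> after fc1: (4, 768) -> Output: (4, 12)

Answer: (4, 12)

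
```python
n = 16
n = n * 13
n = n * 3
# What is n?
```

Trace:
`n = 16` → n = 16
`n = n * 13` → n = 208
`n = n * 3` → n = 624
So n = 624

Answer: 624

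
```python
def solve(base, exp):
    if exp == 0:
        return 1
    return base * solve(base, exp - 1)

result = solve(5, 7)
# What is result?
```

solve(5, 7) = 5 * 5 * 5 * 5 * 5 * 5 * 5 = 78125

Answer: 78125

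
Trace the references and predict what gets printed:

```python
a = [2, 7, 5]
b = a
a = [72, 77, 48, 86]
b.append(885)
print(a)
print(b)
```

Key concept: rebinding vs mutation: a is rebound to a new list, b still points at the original.
Step by step:
`a = [2, 7, 5]` → a = [2, 7, 5]
`b = a` → b = [2, 7, 5] (same object as a)
`a = [72, 77, 48, 86]` → a = [72, 77, 48, 86]
`b.append(885)` → b = [2, 7, 5, 885]
`print(a)` → prints [72, 77, 48, 86]
`print(b)` → prints [2, 7, 5, 885]

Answer:
[72, 77, 48, 86]
[2, 7, 5, 885]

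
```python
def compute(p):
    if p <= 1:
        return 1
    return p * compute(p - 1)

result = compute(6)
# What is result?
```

compute(6) = 6 * 5 * 4 * 3 * 2 * 1 = 720

Answer: 720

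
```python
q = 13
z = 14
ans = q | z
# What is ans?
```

Trace:
`q = 13` → q = 13
`z = 14` → z = 14
`ans = q | z` → ans = 15
So ans = 15

Answer: 15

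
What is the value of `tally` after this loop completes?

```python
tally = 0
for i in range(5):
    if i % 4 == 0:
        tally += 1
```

Count numbers divisible by 4 in range(5)
`tally` takes the values: 0 → 1 → 2

Answer: 2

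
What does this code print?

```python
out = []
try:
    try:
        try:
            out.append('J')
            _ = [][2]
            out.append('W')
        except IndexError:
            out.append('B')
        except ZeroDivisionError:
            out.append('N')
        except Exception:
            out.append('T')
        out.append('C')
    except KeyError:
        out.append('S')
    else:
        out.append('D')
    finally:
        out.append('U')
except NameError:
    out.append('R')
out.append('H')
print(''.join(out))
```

Execution trace: 'J' (inner try body) → 'B' (inner except IndexError) → 'C' (try body, no exception) → 'D' (else) → 'U' (finally) → 'H' (after the try/except). Output: JBCDUH

Answer: JBCDUH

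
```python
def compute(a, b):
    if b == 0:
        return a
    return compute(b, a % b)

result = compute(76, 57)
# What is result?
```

compute(76, 57) -> compute(57, 19) -> compute(19, 0) -> 19

Answer: 19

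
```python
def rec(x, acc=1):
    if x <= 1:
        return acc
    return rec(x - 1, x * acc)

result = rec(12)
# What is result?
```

Accumulator trace (n, acc): (12, 1) -> (11, 12) -> (10, 132) -> (9, 1320) -> (8, 11880) -> (7, 95040) -> (6, 665280) -> (5, 3991680) -> (4, 19958400) -> (3, 79833600) -> (2, 239500800) -> (1, 479001600) -> return 479001600

Answer: 479001600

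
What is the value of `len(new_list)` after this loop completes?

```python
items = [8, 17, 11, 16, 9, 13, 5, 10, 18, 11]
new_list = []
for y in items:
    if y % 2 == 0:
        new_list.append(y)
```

Count even numbers in [8, 17, 11, 16, 9, 13, 5, 10, 18, 11]
`new_list` takes the values: [] → [8] → [8, 16] → [8, 16, 10] → [8, 16, 10, 18]
So `len(new_list)` = 4

Answer: 4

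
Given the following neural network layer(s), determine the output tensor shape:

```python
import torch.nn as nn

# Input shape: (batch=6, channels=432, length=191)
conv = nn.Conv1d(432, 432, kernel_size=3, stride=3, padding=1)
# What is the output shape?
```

Input: (6, 432, 191) -> Output: (6, 432, 64)

Answer: (6, 432, 64)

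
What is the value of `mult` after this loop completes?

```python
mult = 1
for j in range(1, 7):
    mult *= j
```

6! = 720
`mult` takes the values: 1 → 2 → 6 → 24 → 120 → 720

Answer: 720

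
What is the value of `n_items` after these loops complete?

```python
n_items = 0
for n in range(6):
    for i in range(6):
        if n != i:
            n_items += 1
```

6² - 6 (exclude diagonal)
`n_items` takes the values: 0 → 1 → 2 → 3 → 4 → 5 → 6 → 7 → 8 → 9 → 10 → 11 → 12 → 13 → 14 → 15 → 16 → 17 → 18 → 19 → 20 → 21 → 22 → 23 → 24 → 25 → 26 → 27 → 28 → 29 → 30

Answer: 30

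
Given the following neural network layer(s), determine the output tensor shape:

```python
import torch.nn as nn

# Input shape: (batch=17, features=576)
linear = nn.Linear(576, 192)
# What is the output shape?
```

Input: (17, 576) -> Output: (17, 192)

Answer: (17, 192)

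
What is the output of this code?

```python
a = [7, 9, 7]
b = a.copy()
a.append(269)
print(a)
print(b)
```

Key concept: list.copy() creates independent copy.
Step by step:
`a = [7, 9, 7]` → a = [7, 9, 7]
`b = a.copy()` → b = [7, 9, 7]
`a.append(269)` → a = [7, 9, 7, 269]
`print(a)` → prints [7, 9, 7, 269]
`print(b)` → prints [7, 9, 7]

Answer:
[7, 9, 7, 269]
[7, 9, 7]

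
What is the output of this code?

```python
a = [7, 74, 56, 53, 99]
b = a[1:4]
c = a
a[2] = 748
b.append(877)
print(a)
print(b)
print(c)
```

Key concept: slice vs alias.
Step by step:
`a = [7, 74, 56, 53, 99]` → a = [7, 74, 56, 53, 99]
`b = a[1:4]` → b = [74, 56, 53]
`c = a` → c = [7, 74, 56, 53, 99] (same object as a)
`a[2] = 748` → a = [7, 74, 748, 53, 99] (same object as c); c = [7, 74, 748, 53, 99] (same object as a)
`b.append(877)` → b = [74, 56, 53, 877]
`print(a)` → prints [7, 74, 748, 53, 99]
`print(b)` → prints [74, 56, 53, 877]
`print(c)` → prints [7, 74, 748, 53, 99]

Answer:
[7, 74, 748, 53, 99]
[74, 56, 53, 877]
[7, 74, 748, 53, 99]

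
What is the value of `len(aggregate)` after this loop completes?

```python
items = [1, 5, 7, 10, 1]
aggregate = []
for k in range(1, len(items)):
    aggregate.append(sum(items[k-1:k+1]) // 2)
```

Number of 2-element averages
`aggregate` takes the values: [] → [3] → [3, 6] → [3, 6, 8] → [3, 6, 8, 5]
So `len(aggregate)` = 4

Answer: 4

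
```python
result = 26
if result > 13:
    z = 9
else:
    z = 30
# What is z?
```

Trace:
`result = 26` → result = 26
`if result > 13: ...` → result > 13 is True → z = 9
So z = 9

Answer: 9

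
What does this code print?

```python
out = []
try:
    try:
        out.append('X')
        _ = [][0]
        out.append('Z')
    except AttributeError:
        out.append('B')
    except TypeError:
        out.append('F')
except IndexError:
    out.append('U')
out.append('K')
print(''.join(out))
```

Execution trace: 'X' (inner try body) → 'U' (outer except IndexError) → 'K' (after the try/except). Output: XUK

Answer: XUK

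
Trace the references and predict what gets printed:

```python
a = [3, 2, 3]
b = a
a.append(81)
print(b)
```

Key concept: basic list aliasing.
Step by step:
`a = [3, 2, 3]` → a = [3, 2, 3]
`b = a` → b = [3, 2, 3] (same object as a)
`a.append(81)` → a = [3, 2, 3, 81] (same object as b); b = [3, 2, 3, 81] (same object as a)
`print(b)` → prints [3, 2, 3, 81]

Answer: [3, 2, 3, 81]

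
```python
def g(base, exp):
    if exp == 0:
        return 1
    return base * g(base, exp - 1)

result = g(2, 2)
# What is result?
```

g(2, 2) = 2 * 2 = 4

Answer: 4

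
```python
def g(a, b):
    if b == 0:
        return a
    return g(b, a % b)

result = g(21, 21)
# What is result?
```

g(21, 21) -> g(21, 0) -> 21

Answer: 21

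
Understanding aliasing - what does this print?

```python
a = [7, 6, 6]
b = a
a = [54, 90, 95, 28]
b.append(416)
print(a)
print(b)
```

Key concept: rebinding vs mutation: a is rebound to a new list, b still points at the original.
Step by step:
`a = [7, 6, 6]` → a = [7, 6, 6]
`b = a` → b = [7, 6, 6] (same object as a)
`a = [54, 90, 95, 28]` → a = [54, 90, 95, 28]
`b.append(416)` → b = [7, 6, 6, 416]
`print(a)` → prints [54, 90, 95, 28]
`print(b)` → prints [7, 6, 6, 416]

Answer:
[54, 90, 95, 28]
[7, 6, 6, 416]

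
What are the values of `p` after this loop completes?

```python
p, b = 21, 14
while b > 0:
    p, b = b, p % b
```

GCD of 21 and 14
`p` takes the values: 21 → 14 → 7

Answer: 7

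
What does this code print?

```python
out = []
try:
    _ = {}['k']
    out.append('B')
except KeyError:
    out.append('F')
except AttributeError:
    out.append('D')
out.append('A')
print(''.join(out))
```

Execution trace: 'F' (except KeyError) → 'A' (after the try/except). Output: FA

Answer: FA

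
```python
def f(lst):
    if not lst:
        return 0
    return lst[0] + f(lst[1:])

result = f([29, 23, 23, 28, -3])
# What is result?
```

29 + 23 + 23 + 28 + (-3) + 0 = 100

Answer: 100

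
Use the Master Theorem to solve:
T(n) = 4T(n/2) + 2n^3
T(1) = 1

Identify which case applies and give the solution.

a=4, b=2, f(n)=2n^3. log_2(4) = 2. Since c=3 > 2 and the regularity condition holds (4(n/2)^3 = (4/2^3)n^3 with 4/2^3 < 1), Case 3 applies: T(n) = Θ(f(n)) = O(n^3).

Answer: O(n^3) - Case 3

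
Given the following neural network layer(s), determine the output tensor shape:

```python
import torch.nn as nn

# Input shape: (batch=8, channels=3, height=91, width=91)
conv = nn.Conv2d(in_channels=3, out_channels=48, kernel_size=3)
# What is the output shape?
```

Input: (8, 3, 91, 91) -> Output: (8, 48, 89, 89)

Answer: (8, 48, 89, 89)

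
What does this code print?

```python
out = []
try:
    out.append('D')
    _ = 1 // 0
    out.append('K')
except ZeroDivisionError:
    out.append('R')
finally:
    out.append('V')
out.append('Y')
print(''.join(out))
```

Execution trace: 'D' (try body) → 'R' (except ZeroDivisionError) → 'V' (finally) → 'Y' (after the try/except). Output: DRVY

Answer: DRVY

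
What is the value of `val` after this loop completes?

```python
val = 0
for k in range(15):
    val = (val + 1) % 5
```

Increment mod 5, 15 times = 0
`val` takes the values: 0 → 1 → 2 → 3 → 4 → 0 → 1 → 2 → 3 → 4 → 0 → 1 → 2 → 3 → 4 → 0

Answer: 0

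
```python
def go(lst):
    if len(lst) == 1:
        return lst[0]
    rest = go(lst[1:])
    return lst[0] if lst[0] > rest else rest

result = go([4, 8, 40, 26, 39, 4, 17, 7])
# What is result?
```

Recursive max over [4, 8, 40, 26, 39, 4, 17, 7] = 40

Answer: 40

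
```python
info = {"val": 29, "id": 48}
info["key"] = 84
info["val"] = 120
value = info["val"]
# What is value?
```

Trace:
`info = {"val": 29, "id": 48}` → info = {'val': 29, 'id': 48}
`info["key"] = 84` → info = {'val': 29, 'id': 48, 'key': 84}
`info["val"] = 120` → info = {'val': 120, 'id': 48, 'key': 84}
`value = info["val"]` → value = 120
So value = 120

Answer: 120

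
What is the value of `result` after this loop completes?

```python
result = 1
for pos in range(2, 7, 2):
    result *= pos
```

Product of even numbers 2 to 6
`result` takes the values: 1 → 2 → 8 → 48

Answer: 48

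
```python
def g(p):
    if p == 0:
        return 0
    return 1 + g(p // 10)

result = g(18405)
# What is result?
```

Count of digits of 18405: 5

Answer: 5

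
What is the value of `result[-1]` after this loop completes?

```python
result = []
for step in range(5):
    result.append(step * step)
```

Last element of squares 0 to 4
`result` takes the values: [] → [0] → [0, 1] → [0, 1, 4] → [0, 1, 4, 9] → [0, 1, 4, 9, 16]
So `result[-1]` = 16

Answer: 16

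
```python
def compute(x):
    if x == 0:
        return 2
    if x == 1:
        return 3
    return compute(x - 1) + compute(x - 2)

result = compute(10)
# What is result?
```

Build up from base cases: compute(0)=2, compute(1)=3, compute(2)=5, compute(3)=8, compute(4)=13, compute(5)=21, compute(6)=34, ..., compute(10)=233

Answer: 233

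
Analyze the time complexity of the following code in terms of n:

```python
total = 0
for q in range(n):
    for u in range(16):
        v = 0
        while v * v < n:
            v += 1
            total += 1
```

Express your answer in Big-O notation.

Each loop level contributes: n × 1 × √n. Multiplying the contributions gives O(n√n).

Answer: O(n√n)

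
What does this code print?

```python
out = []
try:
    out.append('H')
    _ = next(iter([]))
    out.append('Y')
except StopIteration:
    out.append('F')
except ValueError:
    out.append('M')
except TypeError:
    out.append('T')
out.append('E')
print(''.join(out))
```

Execution trace: 'H' (try body) → 'F' (except StopIteration) → 'E' (after the try/except). Output: HFE

Answer: HFE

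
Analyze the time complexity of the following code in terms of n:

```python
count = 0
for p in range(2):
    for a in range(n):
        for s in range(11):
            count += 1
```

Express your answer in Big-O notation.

Each loop level contributes: 1 × n × 1. Multiplying the contributions gives O(n).

Answer: O(n)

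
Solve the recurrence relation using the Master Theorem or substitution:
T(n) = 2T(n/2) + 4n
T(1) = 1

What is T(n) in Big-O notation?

By Master Theorem: a=2, b=2, f(n)=4n. Since log_2(2) = 1 and f(n) = Θ(n^1), Case 2 applies. T(n) = O(n log n).

Answer: O(n log n)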